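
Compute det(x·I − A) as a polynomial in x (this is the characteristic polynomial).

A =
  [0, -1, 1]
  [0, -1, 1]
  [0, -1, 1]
x^3

Expanding det(x·I − A) (e.g. by cofactor expansion or by noting that A is similar to its Jordan form J, which has the same characteristic polynomial as A) gives
  χ_A(x) = x^3
which factors as x^3. The eigenvalues (with algebraic multiplicities) are λ = 0 with multiplicity 3.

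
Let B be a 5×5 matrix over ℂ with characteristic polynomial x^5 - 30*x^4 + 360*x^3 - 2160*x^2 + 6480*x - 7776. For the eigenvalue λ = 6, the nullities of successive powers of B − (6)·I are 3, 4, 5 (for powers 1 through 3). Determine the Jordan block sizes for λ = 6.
Block sizes for λ = 6: [3, 1, 1]

From the dimensions of kernels of powers, the number of Jordan blocks of size at least j is d_j − d_{j−1} where d_j = dim ker(N^j) (with d_0 = 0). Computing the differences gives [3, 1, 1].
The number of blocks of size exactly k is (#blocks of size ≥ k) − (#blocks of size ≥ k + 1), so the partition is: 2 block(s) of size 1, 1 block(s) of size 3.
In nonincreasing order the block sizes are [3, 1, 1].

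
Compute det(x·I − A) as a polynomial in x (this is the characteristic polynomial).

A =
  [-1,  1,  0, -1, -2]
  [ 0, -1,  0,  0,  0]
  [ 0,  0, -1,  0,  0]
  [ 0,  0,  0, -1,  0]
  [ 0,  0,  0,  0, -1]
x^5 + 5*x^4 + 10*x^3 + 10*x^2 + 5*x + 1

Expanding det(x·I − A) (e.g. by cofactor expansion or by noting that A is similar to its Jordan form J, which has the same characteristic polynomial as A) gives
  χ_A(x) = x^5 + 5*x^4 + 10*x^3 + 10*x^2 + 5*x + 1
which factors as (x + 1)^5. The eigenvalues (with algebraic multiplicities) are λ = -1 with multiplicity 5.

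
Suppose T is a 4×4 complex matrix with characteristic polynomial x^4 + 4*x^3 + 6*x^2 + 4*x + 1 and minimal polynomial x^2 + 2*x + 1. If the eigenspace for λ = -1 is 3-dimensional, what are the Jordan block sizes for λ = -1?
Block sizes for λ = -1: [2, 1, 1]

Step 1 — from the characteristic polynomial, algebraic multiplicity of λ = -1 is 4. From dim ker(T − (-1)·I) = 3, there are exactly 3 Jordan blocks for λ = -1.
Step 2 — from the minimal polynomial, the factor (x + 1)^2 tells us the largest block for λ = -1 has size 2.
Step 3 — with total size 4, 3 blocks, and largest block 2, the block sizes (in nonincreasing order) are [2, 1, 1].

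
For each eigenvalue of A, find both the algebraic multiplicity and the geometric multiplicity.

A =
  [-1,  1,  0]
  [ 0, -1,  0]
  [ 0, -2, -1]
λ = -1: alg = 3, geom = 2

Step 1 — factor the characteristic polynomial to read off the algebraic multiplicities:
  χ_A(x) = (x + 1)^3

Step 2 — compute geometric multiplicities via the rank-nullity identity g(λ) = n − rank(A − λI):
  rank(A − (-1)·I) = 1, so dim ker(A − (-1)·I) = n − 1 = 2

Summary:
  λ = -1: algebraic multiplicity = 3, geometric multiplicity = 2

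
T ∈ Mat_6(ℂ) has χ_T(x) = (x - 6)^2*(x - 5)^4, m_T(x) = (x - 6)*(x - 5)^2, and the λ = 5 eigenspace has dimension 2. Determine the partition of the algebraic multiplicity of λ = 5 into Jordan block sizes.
Block sizes for λ = 5: [2, 2]

Step 1 — from the characteristic polynomial, algebraic multiplicity of λ = 5 is 4. From dim ker(T − (5)·I) = 2, there are exactly 2 Jordan blocks for λ = 5.
Step 2 — from the minimal polynomial, the factor (x − 5)^2 tells us the largest block for λ = 5 has size 2.
Step 3 — with total size 4, 2 blocks, and largest block 2, the block sizes (in nonincreasing order) are [2, 2].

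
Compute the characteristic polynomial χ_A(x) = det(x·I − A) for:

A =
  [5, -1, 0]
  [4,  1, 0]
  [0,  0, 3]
x^3 - 9*x^2 + 27*x - 27

Expanding det(x·I − A) (e.g. by cofactor expansion or by noting that A is similar to its Jordan form J, which has the same characteristic polynomial as A) gives
  χ_A(x) = x^3 - 9*x^2 + 27*x - 27
which factors as (x - 3)^3. The eigenvalues (with algebraic multiplicities) are λ = 3 with multiplicity 3.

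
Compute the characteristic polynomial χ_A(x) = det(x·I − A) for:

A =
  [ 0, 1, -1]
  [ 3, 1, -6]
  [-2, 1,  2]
x^3 - 3*x^2 + 3*x - 1

Expanding det(x·I − A) (e.g. by cofactor expansion or by noting that A is similar to its Jordan form J, which has the same characteristic polynomial as A) gives
  χ_A(x) = x^3 - 3*x^2 + 3*x - 1
which factors as (x - 1)^3. The eigenvalues (with algebraic multiplicities) are λ = 1 with multiplicity 3.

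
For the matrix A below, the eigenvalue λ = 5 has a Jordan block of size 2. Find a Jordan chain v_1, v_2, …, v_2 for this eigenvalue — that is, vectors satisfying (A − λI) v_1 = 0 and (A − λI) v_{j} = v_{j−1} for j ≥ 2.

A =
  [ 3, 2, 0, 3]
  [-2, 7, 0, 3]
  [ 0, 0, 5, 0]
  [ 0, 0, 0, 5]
A Jordan chain for λ = 5 of length 2:
v_1 = (-2, -2, 0, 0)ᵀ
v_2 = (1, 0, 0, 0)ᵀ

Let N = A − (5)·I. We want v_2 with N^2 v_2 = 0 but N^1 v_2 ≠ 0; then v_{j-1} := N · v_j for j = 2, …, 2.

Pick v_2 = (1, 0, 0, 0)ᵀ.
Then v_1 = N · v_2 = (-2, -2, 0, 0)ᵀ.

Sanity check: (A − (5)·I) v_1 = (0, 0, 0, 0)ᵀ = 0. ✓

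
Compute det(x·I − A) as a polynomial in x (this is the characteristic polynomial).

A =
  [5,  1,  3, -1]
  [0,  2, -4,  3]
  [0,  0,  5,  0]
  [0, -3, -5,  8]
x^4 - 20*x^3 + 150*x^2 - 500*x + 625

Expanding det(x·I − A) (e.g. by cofactor expansion or by noting that A is similar to its Jordan form J, which has the same characteristic polynomial as A) gives
  χ_A(x) = x^4 - 20*x^3 + 150*x^2 - 500*x + 625
which factors as (x - 5)^4. The eigenvalues (with algebraic multiplicities) are λ = 5 with multiplicity 4.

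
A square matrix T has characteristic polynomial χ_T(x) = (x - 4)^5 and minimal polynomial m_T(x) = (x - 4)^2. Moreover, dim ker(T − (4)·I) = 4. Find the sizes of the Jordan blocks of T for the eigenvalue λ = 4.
Block sizes for λ = 4: [2, 1, 1, 1]

Step 1 — from the characteristic polynomial, algebraic multiplicity of λ = 4 is 5. From dim ker(T − (4)·I) = 4, there are exactly 4 Jordan blocks for λ = 4.
Step 2 — from the minimal polynomial, the factor (x − 4)^2 tells us the largest block for λ = 4 has size 2.
Step 3 — with total size 5, 4 blocks, and largest block 2, the block sizes (in nonincreasing order) are [2, 1, 1, 1].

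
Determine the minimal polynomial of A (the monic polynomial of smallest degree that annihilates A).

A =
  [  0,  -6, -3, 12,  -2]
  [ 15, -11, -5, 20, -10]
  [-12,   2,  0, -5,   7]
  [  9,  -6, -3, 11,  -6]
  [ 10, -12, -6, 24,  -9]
x^4 + 8*x^3 + 18*x^2 + 16*x + 5

The characteristic polynomial is χ_A(x) = (x + 1)^4*(x + 5), so the eigenvalues are known. The minimal polynomial is
  m_A(x) = Π_λ (x − λ)^{k_λ}
where k_λ is the size of the *largest* Jordan block for λ (equivalently, the smallest k with (A − λI)^k v = 0 for every generalised eigenvector v of λ).

  λ = -5: largest Jordan block has size 1, contributing (x + 5)
  λ = -1: largest Jordan block has size 3, contributing (x + 1)^3

So m_A(x) = (x + 1)^3*(x + 5) = x^4 + 8*x^3 + 18*x^2 + 16*x + 5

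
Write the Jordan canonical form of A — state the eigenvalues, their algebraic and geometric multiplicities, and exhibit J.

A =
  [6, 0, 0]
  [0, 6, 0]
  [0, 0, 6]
J_1(6) ⊕ J_1(6) ⊕ J_1(6)

The characteristic polynomial is
  det(x·I − A) = x^3 - 18*x^2 + 108*x - 216 = (x - 6)^3

Eigenvalues and multiplicities (the geometric multiplicity of λ is n − rank(A − λI), which equals the number of Jordan blocks for λ):
  λ = 6: algebraic multiplicity = 3, geometric multiplicity = 3

Determining the block sizes for each eigenvalue:
  λ = 6: gm = am = 3, so every block has size 1 → block sizes [1, 1, 1]

Assembling the blocks gives a Jordan form
J =
  [6, 0, 0]
  [0, 6, 0]
  [0, 0, 6]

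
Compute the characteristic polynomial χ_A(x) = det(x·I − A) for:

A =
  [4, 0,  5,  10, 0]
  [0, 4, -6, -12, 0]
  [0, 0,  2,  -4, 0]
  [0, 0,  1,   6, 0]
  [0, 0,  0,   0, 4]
x^5 - 20*x^4 + 160*x^3 - 640*x^2 + 1280*x - 1024

Expanding det(x·I − A) (e.g. by cofactor expansion or by noting that A is similar to its Jordan form J, which has the same characteristic polynomial as A) gives
  χ_A(x) = x^5 - 20*x^4 + 160*x^3 - 640*x^2 + 1280*x - 1024
which factors as (x - 4)^5. The eigenvalues (with algebraic multiplicities) are λ = 4 with multiplicity 5.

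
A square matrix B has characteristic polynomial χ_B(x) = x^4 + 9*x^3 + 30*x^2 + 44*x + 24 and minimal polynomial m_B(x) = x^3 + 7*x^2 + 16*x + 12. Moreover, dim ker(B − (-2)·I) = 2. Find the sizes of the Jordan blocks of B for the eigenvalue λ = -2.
Block sizes for λ = -2: [2, 1]

Step 1 — from the characteristic polynomial, algebraic multiplicity of λ = -2 is 3. From dim ker(B − (-2)·I) = 2, there are exactly 2 Jordan blocks for λ = -2.
Step 2 — from the minimal polynomial, the factor (x + 2)^2 tells us the largest block for λ = -2 has size 2.
Step 3 — with total size 3, 2 blocks, and largest block 2, the block sizes (in nonincreasing order) are [2, 1].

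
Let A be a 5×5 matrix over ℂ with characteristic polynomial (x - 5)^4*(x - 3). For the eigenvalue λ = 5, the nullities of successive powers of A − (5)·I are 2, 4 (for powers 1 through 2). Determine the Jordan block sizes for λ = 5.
Block sizes for λ = 5: [2, 2]

From the dimensions of kernels of powers, the number of Jordan blocks of size at least j is d_j − d_{j−1} where d_j = dim ker(N^j) (with d_0 = 0). Computing the differences gives [2, 2].
The number of blocks of size exactly k is (#blocks of size ≥ k) − (#blocks of size ≥ k + 1), so the partition is: 2 block(s) of size 2.
In nonincreasing order the block sizes are [2, 2].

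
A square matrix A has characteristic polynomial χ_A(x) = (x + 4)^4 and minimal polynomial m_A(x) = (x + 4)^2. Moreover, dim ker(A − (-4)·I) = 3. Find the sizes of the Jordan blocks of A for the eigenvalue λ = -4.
Block sizes for λ = -4: [2, 1, 1]

Step 1 — from the characteristic polynomial, algebraic multiplicity of λ = -4 is 4. From dim ker(A − (-4)·I) = 3, there are exactly 3 Jordan blocks for λ = -4.
Step 2 — from the minimal polynomial, the factor (x + 4)^2 tells us the largest block for λ = -4 has size 2.
Step 3 — with total size 4, 3 blocks, and largest block 2, the block sizes (in nonincreasing order) are [2, 1, 1].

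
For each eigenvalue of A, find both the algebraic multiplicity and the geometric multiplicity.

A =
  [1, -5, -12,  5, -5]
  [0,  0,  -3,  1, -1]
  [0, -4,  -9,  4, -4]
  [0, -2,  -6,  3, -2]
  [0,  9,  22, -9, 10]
λ = 1: alg = 5, geom = 3

Step 1 — factor the characteristic polynomial to read off the algebraic multiplicities:
  χ_A(x) = (x - 1)^5

Step 2 — compute geometric multiplicities via the rank-nullity identity g(λ) = n − rank(A − λI):
  rank(A − (1)·I) = 2, so dim ker(A − (1)·I) = n − 2 = 3

Summary:
  λ = 1: algebraic multiplicity = 5, geometric multiplicity = 3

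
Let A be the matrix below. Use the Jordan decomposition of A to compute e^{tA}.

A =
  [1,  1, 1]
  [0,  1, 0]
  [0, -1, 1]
e^{tA} =
  [exp(t), -t^2*exp(t)/2 + t*exp(t), t*exp(t)]
  [0, exp(t), 0]
  [0, -t*exp(t), exp(t)]

Strategy: write A = P · J · P⁻¹ where J is a Jordan canonical form, so e^{tA} = P · e^{tJ} · P⁻¹, and e^{tJ} can be computed block-by-block.

A has Jordan form
J =
  [1, 1, 0]
  [0, 1, 1]
  [0, 0, 1]
(up to reordering of blocks).

Per-block formulas:
  For a 3×3 Jordan block J_3(1): exp(t · J_3(1)) = e^(1t)·(I + t·N + (t^2/2)·N^2), where N is the 3×3 nilpotent shift.

After assembling e^{tJ} and conjugating by P, we get:

e^{tA} =
  [exp(t), -t^2*exp(t)/2 + t*exp(t), t*exp(t)]
  [0, exp(t), 0]
  [0, -t*exp(t), exp(t)]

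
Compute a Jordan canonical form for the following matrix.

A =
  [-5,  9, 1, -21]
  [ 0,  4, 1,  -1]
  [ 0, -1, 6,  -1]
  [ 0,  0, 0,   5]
J_1(-5) ⊕ J_2(5) ⊕ J_1(5)

The characteristic polynomial is
  det(x·I − A) = x^4 - 10*x^3 + 250*x - 625 = (x - 5)^3*(x + 5)

Eigenvalues and multiplicities (the geometric multiplicity of λ is n − rank(A − λI), which equals the number of Jordan blocks for λ):
  λ = -5: algebraic multiplicity = 1, geometric multiplicity = 1
  λ = 5: algebraic multiplicity = 3, geometric multiplicity = 2

Determining the block sizes for each eigenvalue:
  λ = -5: one block (gm = 1), so the single block has size am = 1 → block sizes [1]
  λ = 5: 2 blocks summing to 3 forces exactly one block of size 2 and the rest size 1 → block sizes [2, 1]

Assembling the blocks gives a Jordan form
J =
  [-5, 0, 0, 0]
  [ 0, 5, 1, 0]
  [ 0, 0, 5, 0]
  [ 0, 0, 0, 5]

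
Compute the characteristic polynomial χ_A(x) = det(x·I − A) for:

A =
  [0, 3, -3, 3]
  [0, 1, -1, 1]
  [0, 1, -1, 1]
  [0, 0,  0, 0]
x^4

Expanding det(x·I − A) (e.g. by cofactor expansion or by noting that A is similar to its Jordan form J, which has the same characteristic polynomial as A) gives
  χ_A(x) = x^4
which factors as x^4. The eigenvalues (with algebraic multiplicities) are λ = 0 with multiplicity 4.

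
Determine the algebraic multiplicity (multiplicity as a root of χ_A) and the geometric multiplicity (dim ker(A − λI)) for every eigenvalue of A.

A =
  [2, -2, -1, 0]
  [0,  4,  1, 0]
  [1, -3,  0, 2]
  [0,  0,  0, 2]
λ = 2: alg = 4, geom = 2

Step 1 — factor the characteristic polynomial to read off the algebraic multiplicities:
  χ_A(x) = (x - 2)^4

Step 2 — compute geometric multiplicities via the rank-nullity identity g(λ) = n − rank(A − λI):
  rank(A − (2)·I) = 2, so dim ker(A − (2)·I) = n − 2 = 2

Summary:
  λ = 2: algebraic multiplicity = 4, geometric multiplicity = 2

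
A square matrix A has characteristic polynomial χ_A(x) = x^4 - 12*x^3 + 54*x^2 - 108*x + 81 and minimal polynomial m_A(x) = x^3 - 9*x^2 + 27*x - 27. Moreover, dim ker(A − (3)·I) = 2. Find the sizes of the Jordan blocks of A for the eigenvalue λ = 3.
Block sizes for λ = 3: [3, 1]

Step 1 — from the characteristic polynomial, algebraic multiplicity of λ = 3 is 4. From dim ker(A − (3)·I) = 2, there are exactly 2 Jordan blocks for λ = 3.
Step 2 — from the minimal polynomial, the factor (x − 3)^3 tells us the largest block for λ = 3 has size 3.
Step 3 — with total size 4, 2 blocks, and largest block 3, the block sizes (in nonincreasing order) are [3, 1].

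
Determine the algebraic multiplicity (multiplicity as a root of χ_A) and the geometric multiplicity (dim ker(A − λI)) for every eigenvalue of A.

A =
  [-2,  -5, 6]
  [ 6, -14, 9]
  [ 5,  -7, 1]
λ = -5: alg = 3, geom = 1

Step 1 — factor the characteristic polynomial to read off the algebraic multiplicities:
  χ_A(x) = (x + 5)^3

Step 2 — compute geometric multiplicities via the rank-nullity identity g(λ) = n − rank(A − λI):
  rank(A − (-5)·I) = 2, so dim ker(A − (-5)·I) = n − 2 = 1

Summary:
  λ = -5: algebraic multiplicity = 3, geometric multiplicity = 1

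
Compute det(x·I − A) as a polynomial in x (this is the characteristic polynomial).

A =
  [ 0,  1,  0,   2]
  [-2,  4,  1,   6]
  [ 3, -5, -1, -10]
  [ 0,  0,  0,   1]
x^4 - 4*x^3 + 6*x^2 - 4*x + 1

Expanding det(x·I − A) (e.g. by cofactor expansion or by noting that A is similar to its Jordan form J, which has the same characteristic polynomial as A) gives
  χ_A(x) = x^4 - 4*x^3 + 6*x^2 - 4*x + 1
which factors as (x - 1)^4. The eigenvalues (with algebraic multiplicities) are λ = 1 with multiplicity 4.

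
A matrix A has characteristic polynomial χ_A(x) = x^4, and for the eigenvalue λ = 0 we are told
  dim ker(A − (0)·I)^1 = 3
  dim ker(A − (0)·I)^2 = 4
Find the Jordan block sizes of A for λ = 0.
Block sizes for λ = 0: [2, 1, 1]

From the dimensions of kernels of powers, the number of Jordan blocks of size at least j is d_j − d_{j−1} where d_j = dim ker(N^j) (with d_0 = 0). Computing the differences gives [3, 1].
The number of blocks of size exactly k is (#blocks of size ≥ k) − (#blocks of size ≥ k + 1), so the partition is: 2 block(s) of size 1, 1 block(s) of size 2.
In nonincreasing order the block sizes are [2, 1, 1].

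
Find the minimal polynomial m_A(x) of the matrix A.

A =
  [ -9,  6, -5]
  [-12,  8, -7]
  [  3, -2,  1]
x^3

The characteristic polynomial is χ_A(x) = x^3, so the eigenvalues are known. The minimal polynomial is
  m_A(x) = Π_λ (x − λ)^{k_λ}
where k_λ is the size of the *largest* Jordan block for λ (equivalently, the smallest k with (A − λI)^k v = 0 for every generalised eigenvector v of λ).

  λ = 0: largest Jordan block has size 3, contributing (x − 0)^3

So m_A(x) = x^3 = x^3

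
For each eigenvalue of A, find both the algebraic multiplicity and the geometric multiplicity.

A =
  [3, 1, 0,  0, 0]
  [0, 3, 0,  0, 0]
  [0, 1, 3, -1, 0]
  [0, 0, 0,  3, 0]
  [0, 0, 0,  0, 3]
λ = 3: alg = 5, geom = 3

Step 1 — factor the characteristic polynomial to read off the algebraic multiplicities:
  χ_A(x) = (x - 3)^5

Step 2 — compute geometric multiplicities via the rank-nullity identity g(λ) = n − rank(A − λI):
  rank(A − (3)·I) = 2, so dim ker(A − (3)·I) = n − 2 = 3

Summary:
  λ = 3: algebraic multiplicity = 5, geometric multiplicity = 3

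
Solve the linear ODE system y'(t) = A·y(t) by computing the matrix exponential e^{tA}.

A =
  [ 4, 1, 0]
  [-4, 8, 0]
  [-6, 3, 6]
e^{tA} =
  [-2*t*exp(6*t) + exp(6*t), t*exp(6*t), 0]
  [-4*t*exp(6*t), 2*t*exp(6*t) + exp(6*t), 0]
  [-6*t*exp(6*t), 3*t*exp(6*t), exp(6*t)]

Strategy: write A = P · J · P⁻¹ where J is a Jordan canonical form, so e^{tA} = P · e^{tJ} · P⁻¹, and e^{tJ} can be computed block-by-block.

A has Jordan form
J =
  [6, 1, 0]
  [0, 6, 0]
  [0, 0, 6]
(up to reordering of blocks).

Per-block formulas:
  For a 1×1 block at λ = 6: exp(t · [6]) = [e^(6t)].
  For a 2×2 Jordan block J_2(6): exp(t · J_2(6)) = e^(6t)·(I + t·N), where N is the 2×2 nilpotent shift.

After assembling e^{tJ} and conjugating by P, we get:

e^{tA} =
  [-2*t*exp(6*t) + exp(6*t), t*exp(6*t), 0]
  [-4*t*exp(6*t), 2*t*exp(6*t) + exp(6*t), 0]
  [-6*t*exp(6*t), 3*t*exp(6*t), exp(6*t)]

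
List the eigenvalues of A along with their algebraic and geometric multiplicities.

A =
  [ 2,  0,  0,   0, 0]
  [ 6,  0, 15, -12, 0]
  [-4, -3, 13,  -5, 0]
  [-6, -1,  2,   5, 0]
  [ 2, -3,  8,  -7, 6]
λ = 2: alg = 1, geom = 1; λ = 6: alg = 4, geom = 2

Step 1 — factor the characteristic polynomial to read off the algebraic multiplicities:
  χ_A(x) = (x - 6)^4*(x - 2)

Step 2 — compute geometric multiplicities via the rank-nullity identity g(λ) = n − rank(A − λI):
  rank(A − (2)·I) = 4, so dim ker(A − (2)·I) = n − 4 = 1
  rank(A − (6)·I) = 3, so dim ker(A − (6)·I) = n − 3 = 2

Summary:
  λ = 2: algebraic multiplicity = 1, geometric multiplicity = 1
  λ = 6: algebraic multiplicity = 4, geometric multiplicity = 2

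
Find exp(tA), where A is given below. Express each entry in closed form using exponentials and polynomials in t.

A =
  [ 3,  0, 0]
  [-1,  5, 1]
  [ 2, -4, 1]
e^{tA} =
  [exp(3*t), 0, 0]
  [-t*exp(3*t), 2*t*exp(3*t) + exp(3*t), t*exp(3*t)]
  [2*t*exp(3*t), -4*t*exp(3*t), -2*t*exp(3*t) + exp(3*t)]

Strategy: write A = P · J · P⁻¹ where J is a Jordan canonical form, so e^{tA} = P · e^{tJ} · P⁻¹, and e^{tJ} can be computed block-by-block.

A has Jordan form
J =
  [3, 1, 0]
  [0, 3, 0]
  [0, 0, 3]
(up to reordering of blocks).

Per-block formulas:
  For a 1×1 block at λ = 3: exp(t · [3]) = [e^(3t)].
  For a 2×2 Jordan block J_2(3): exp(t · J_2(3)) = e^(3t)·(I + t·N), where N is the 2×2 nilpotent shift.

After assembling e^{tJ} and conjugating by P, we get:

e^{tA} =
  [exp(3*t), 0, 0]
  [-t*exp(3*t), 2*t*exp(3*t) + exp(3*t), t*exp(3*t)]
  [2*t*exp(3*t), -4*t*exp(3*t), -2*t*exp(3*t) + exp(3*t)]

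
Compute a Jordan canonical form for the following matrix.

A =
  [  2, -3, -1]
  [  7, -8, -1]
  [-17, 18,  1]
J_1(-5) ⊕ J_2(0)

The characteristic polynomial is
  det(x·I − A) = x^3 + 5*x^2 = x^2*(x + 5)

Eigenvalues and multiplicities (the geometric multiplicity of λ is n − rank(A − λI), which equals the number of Jordan blocks for λ):
  λ = -5: algebraic multiplicity = 1, geometric multiplicity = 1
  λ = 0: algebraic multiplicity = 2, geometric multiplicity = 1

Determining the block sizes for each eigenvalue:
  λ = -5: one block (gm = 1), so the single block has size am = 1 → block sizes [1]
  λ = 0: one block (gm = 1), so the single block has size am = 2 → block sizes [2]

Assembling the blocks gives a Jordan form
J =
  [-5, 0, 0]
  [ 0, 0, 1]
  [ 0, 0, 0]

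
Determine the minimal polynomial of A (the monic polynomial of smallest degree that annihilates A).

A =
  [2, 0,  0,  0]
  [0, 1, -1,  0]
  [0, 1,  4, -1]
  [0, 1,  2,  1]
x^3 - 6*x^2 + 12*x - 8

The characteristic polynomial is χ_A(x) = (x - 2)^4, so the eigenvalues are known. The minimal polynomial is
  m_A(x) = Π_λ (x − λ)^{k_λ}
where k_λ is the size of the *largest* Jordan block for λ (equivalently, the smallest k with (A − λI)^k v = 0 for every generalised eigenvector v of λ).

  λ = 2: largest Jordan block has size 3, contributing (x − 2)^3

So m_A(x) = (x - 2)^3 = x^3 - 6*x^2 + 12*x - 8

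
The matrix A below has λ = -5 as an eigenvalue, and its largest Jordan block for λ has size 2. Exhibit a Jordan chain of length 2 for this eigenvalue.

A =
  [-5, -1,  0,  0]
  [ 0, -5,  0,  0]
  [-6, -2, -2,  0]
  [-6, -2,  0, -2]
A Jordan chain for λ = -5 of length 2:
v_1 = (-1, 0, -2, -2)ᵀ
v_2 = (0, 1, 0, 0)ᵀ

Let N = A − (-5)·I. We want v_2 with N^2 v_2 = 0 but N^1 v_2 ≠ 0; then v_{j-1} := N · v_j for j = 2, …, 2.

Pick v_2 = (0, 1, 0, 0)ᵀ.
Then v_1 = N · v_2 = (-1, 0, -2, -2)ᵀ.

Sanity check: (A − (-5)·I) v_1 = (0, 0, 0, 0)ᵀ = 0. ✓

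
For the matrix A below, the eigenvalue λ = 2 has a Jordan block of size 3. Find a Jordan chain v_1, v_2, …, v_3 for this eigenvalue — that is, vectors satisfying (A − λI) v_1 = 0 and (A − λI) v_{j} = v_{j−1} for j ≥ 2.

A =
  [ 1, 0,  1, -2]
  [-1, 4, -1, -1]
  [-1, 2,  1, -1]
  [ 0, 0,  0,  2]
A Jordan chain for λ = 2 of length 3:
v_1 = (2, 2, 2, 0)ᵀ
v_2 = (0, 2, 2, 0)ᵀ
v_3 = (0, 1, 0, 0)ᵀ

Let N = A − (2)·I. We want v_3 with N^3 v_3 = 0 but N^2 v_3 ≠ 0; then v_{j-1} := N · v_j for j = 3, …, 2.

Pick v_3 = (0, 1, 0, 0)ᵀ.
Then v_2 = N · v_3 = (0, 2, 2, 0)ᵀ.
Then v_1 = N · v_2 = (2, 2, 2, 0)ᵀ.

Sanity check: (A − (2)·I) v_1 = (0, 0, 0, 0)ᵀ = 0. ✓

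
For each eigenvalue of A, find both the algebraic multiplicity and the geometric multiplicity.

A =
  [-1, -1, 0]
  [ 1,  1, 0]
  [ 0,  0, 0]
λ = 0: alg = 3, geom = 2

Step 1 — factor the characteristic polynomial to read off the algebraic multiplicities:
  χ_A(x) = x^3

Step 2 — compute geometric multiplicities via the rank-nullity identity g(λ) = n − rank(A − λI):
  rank(A − (0)·I) = 1, so dim ker(A − (0)·I) = n − 1 = 2

Summary:
  λ = 0: algebraic multiplicity = 3, geometric multiplicity = 2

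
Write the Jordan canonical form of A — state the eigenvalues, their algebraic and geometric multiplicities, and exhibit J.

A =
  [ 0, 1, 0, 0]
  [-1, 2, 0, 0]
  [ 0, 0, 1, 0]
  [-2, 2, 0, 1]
J_2(1) ⊕ J_1(1) ⊕ J_1(1)

The characteristic polynomial is
  det(x·I − A) = x^4 - 4*x^3 + 6*x^2 - 4*x + 1 = (x - 1)^4

Eigenvalues and multiplicities (the geometric multiplicity of λ is n − rank(A − λI), which equals the number of Jordan blocks for λ):
  λ = 1: algebraic multiplicity = 4, geometric multiplicity = 3

Determining the block sizes for each eigenvalue:
  λ = 1: 3 blocks summing to 4 forces exactly one block of size 2 and the rest size 1 → block sizes [2, 1, 1]

Assembling the blocks gives a Jordan form
J =
  [1, 1, 0, 0]
  [0, 1, 0, 0]
  [0, 0, 1, 0]
  [0, 0, 0, 1]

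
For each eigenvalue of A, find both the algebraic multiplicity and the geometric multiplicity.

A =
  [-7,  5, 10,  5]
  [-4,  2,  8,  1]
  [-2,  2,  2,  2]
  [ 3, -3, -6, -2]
λ = -2: alg = 3, geom = 2; λ = 1: alg = 1, geom = 1

Step 1 — factor the characteristic polynomial to read off the algebraic multiplicities:
  χ_A(x) = (x - 1)*(x + 2)^3

Step 2 — compute geometric multiplicities via the rank-nullity identity g(λ) = n − rank(A − λI):
  rank(A − (-2)·I) = 2, so dim ker(A − (-2)·I) = n − 2 = 2
  rank(A − (1)·I) = 3, so dim ker(A − (1)·I) = n − 3 = 1

Summary:
  λ = -2: algebraic multiplicity = 3, geometric multiplicity = 2
  λ = 1: algebraic multiplicity = 1, geometric multiplicity = 1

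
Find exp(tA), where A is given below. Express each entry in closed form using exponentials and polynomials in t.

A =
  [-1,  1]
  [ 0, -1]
e^{tA} =
  [exp(-t), t*exp(-t)]
  [0, exp(-t)]

Strategy: write A = P · J · P⁻¹ where J is a Jordan canonical form, so e^{tA} = P · e^{tJ} · P⁻¹, and e^{tJ} can be computed block-by-block.

A has Jordan form
J =
  [-1,  1]
  [ 0, -1]
(up to reordering of blocks).

Per-block formulas:
  For a 2×2 Jordan block J_2(-1): exp(t · J_2(-1)) = e^(-1t)·(I + t·N), where N is the 2×2 nilpotent shift.

After assembling e^{tJ} and conjugating by P, we get:

e^{tA} =
  [exp(-t), t*exp(-t)]
  [0, exp(-t)]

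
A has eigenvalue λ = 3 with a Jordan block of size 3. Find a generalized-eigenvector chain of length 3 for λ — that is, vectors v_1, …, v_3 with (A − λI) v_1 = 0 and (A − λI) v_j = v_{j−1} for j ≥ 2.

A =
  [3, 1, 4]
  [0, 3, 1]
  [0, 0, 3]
A Jordan chain for λ = 3 of length 3:
v_1 = (1, 0, 0)ᵀ
v_2 = (4, 1, 0)ᵀ
v_3 = (0, 0, 1)ᵀ

Let N = A − (3)·I. We want v_3 with N^3 v_3 = 0 but N^2 v_3 ≠ 0; then v_{j-1} := N · v_j for j = 3, …, 2.

Pick v_3 = (0, 0, 1)ᵀ.
Then v_2 = N · v_3 = (4, 1, 0)ᵀ.
Then v_1 = N · v_2 = (1, 0, 0)ᵀ.

Sanity check: (A − (3)·I) v_1 = (0, 0, 0)ᵀ = 0. ✓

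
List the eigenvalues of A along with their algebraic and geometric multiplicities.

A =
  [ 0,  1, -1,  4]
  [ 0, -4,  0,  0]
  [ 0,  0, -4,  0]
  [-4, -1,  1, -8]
λ = -4: alg = 4, geom = 3

Step 1 — factor the characteristic polynomial to read off the algebraic multiplicities:
  χ_A(x) = (x + 4)^4

Step 2 — compute geometric multiplicities via the rank-nullity identity g(λ) = n − rank(A − λI):
  rank(A − (-4)·I) = 1, so dim ker(A − (-4)·I) = n − 1 = 3

Summary:
  λ = -4: algebraic multiplicity = 4, geometric multiplicity = 3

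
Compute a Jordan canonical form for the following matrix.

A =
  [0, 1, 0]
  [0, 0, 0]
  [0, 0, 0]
J_2(0) ⊕ J_1(0)

The characteristic polynomial is
  det(x·I − A) = x^3

Eigenvalues and multiplicities (the geometric multiplicity of λ is n − rank(A − λI), which equals the number of Jordan blocks for λ):
  λ = 0: algebraic multiplicity = 3, geometric multiplicity = 2

Determining the block sizes for each eigenvalue:
  λ = 0: 2 blocks summing to 3 forces exactly one block of size 2 and the rest size 1 → block sizes [2, 1]

Assembling the blocks gives a Jordan form
J =
  [0, 1, 0]
  [0, 0, 0]
  [0, 0, 0]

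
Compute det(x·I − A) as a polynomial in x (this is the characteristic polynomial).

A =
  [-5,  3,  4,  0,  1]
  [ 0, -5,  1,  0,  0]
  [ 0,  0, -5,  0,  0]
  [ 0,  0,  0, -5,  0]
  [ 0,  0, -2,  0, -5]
x^5 + 25*x^4 + 250*x^3 + 1250*x^2 + 3125*x + 3125

Expanding det(x·I − A) (e.g. by cofactor expansion or by noting that A is similar to its Jordan form J, which has the same characteristic polynomial as A) gives
  χ_A(x) = x^5 + 25*x^4 + 250*x^3 + 1250*x^2 + 3125*x + 3125
which factors as (x + 5)^5. The eigenvalues (with algebraic multiplicities) are λ = -5 with multiplicity 5.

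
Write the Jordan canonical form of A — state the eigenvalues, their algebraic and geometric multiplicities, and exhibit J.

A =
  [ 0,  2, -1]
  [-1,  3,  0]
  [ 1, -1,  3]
J_3(2)

The characteristic polynomial is
  det(x·I − A) = x^3 - 6*x^2 + 12*x - 8 = (x - 2)^3

Eigenvalues and multiplicities (the geometric multiplicity of λ is n − rank(A − λI), which equals the number of Jordan blocks for λ):
  λ = 2: algebraic multiplicity = 3, geometric multiplicity = 1

Determining the block sizes for each eigenvalue:
  λ = 2: one block (gm = 1), so the single block has size am = 3 → block sizes [3]

Assembling the blocks gives a Jordan form
J =
  [2, 1, 0]
  [0, 2, 1]
  [0, 0, 2]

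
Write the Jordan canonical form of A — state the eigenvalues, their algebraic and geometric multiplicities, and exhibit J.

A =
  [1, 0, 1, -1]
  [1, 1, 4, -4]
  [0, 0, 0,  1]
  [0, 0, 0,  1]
J_1(0) ⊕ J_2(1) ⊕ J_1(1)

The characteristic polynomial is
  det(x·I − A) = x^4 - 3*x^3 + 3*x^2 - x = x*(x - 1)^3

Eigenvalues and multiplicities (the geometric multiplicity of λ is n − rank(A − λI), which equals the number of Jordan blocks for λ):
  λ = 0: algebraic multiplicity = 1, geometric multiplicity = 1
  λ = 1: algebraic multiplicity = 3, geometric multiplicity = 2

Determining the block sizes for each eigenvalue:
  λ = 0: one block (gm = 1), so the single block has size am = 1 → block sizes [1]
  λ = 1: 2 blocks summing to 3 forces exactly one block of size 2 and the rest size 1 → block sizes [2, 1]

Assembling the blocks gives a Jordan form
J =
  [0, 0, 0, 0]
  [0, 1, 1, 0]
  [0, 0, 1, 0]
  [0, 0, 0, 1]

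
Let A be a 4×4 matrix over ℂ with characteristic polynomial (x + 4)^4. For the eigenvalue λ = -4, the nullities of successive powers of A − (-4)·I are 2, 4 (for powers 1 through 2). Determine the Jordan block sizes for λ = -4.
Block sizes for λ = -4: [2, 2]

From the dimensions of kernels of powers, the number of Jordan blocks of size at least j is d_j − d_{j−1} where d_j = dim ker(N^j) (with d_0 = 0). Computing the differences gives [2, 2].
The number of blocks of size exactly k is (#blocks of size ≥ k) − (#blocks of size ≥ k + 1), so the partition is: 2 block(s) of size 2.
In nonincreasing order the block sizes are [2, 2].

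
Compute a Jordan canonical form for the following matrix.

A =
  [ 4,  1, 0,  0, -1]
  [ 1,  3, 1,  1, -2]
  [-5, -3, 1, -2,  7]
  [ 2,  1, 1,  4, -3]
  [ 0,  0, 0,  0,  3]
J_3(3) ⊕ J_1(3) ⊕ J_1(3)

The characteristic polynomial is
  det(x·I − A) = x^5 - 15*x^4 + 90*x^3 - 270*x^2 + 405*x - 243 = (x - 3)^5

Eigenvalues and multiplicities (the geometric multiplicity of λ is n − rank(A − λI), which equals the number of Jordan blocks for λ):
  λ = 3: algebraic multiplicity = 5, geometric multiplicity = 3

Determining the block sizes for each eigenvalue:
  λ = 3: with am = 5 and gm = 3, the partition is not yet determined (e.g. several partitions of 5 into 3 parts exist). Let N = A − (3)·I. Computing rank(N^1) = 2, rank(N^2) = 1, rank(N^3) = 0; the number of blocks of size ≥ j is rank(N^{j−1}) − rank(N^j), giving [3, 1, 1]. So we have 1 block(s) of size 3, 2 block(s) of size 1 → block sizes [3, 1, 1]

Assembling the blocks gives a Jordan form
J =
  [3, 1, 0, 0, 0]
  [0, 3, 1, 0, 0]
  [0, 0, 3, 0, 0]
  [0, 0, 0, 3, 0]
  [0, 0, 0, 0, 3]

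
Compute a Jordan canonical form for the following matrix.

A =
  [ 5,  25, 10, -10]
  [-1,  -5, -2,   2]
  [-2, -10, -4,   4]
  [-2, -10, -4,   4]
J_2(0) ⊕ J_1(0) ⊕ J_1(0)

The characteristic polynomial is
  det(x·I − A) = x^4

Eigenvalues and multiplicities (the geometric multiplicity of λ is n − rank(A − λI), which equals the number of Jordan blocks for λ):
  λ = 0: algebraic multiplicity = 4, geometric multiplicity = 3

Determining the block sizes for each eigenvalue:
  λ = 0: 3 blocks summing to 4 forces exactly one block of size 2 and the rest size 1 → block sizes [2, 1, 1]

Assembling the blocks gives a Jordan form
J =
  [0, 1, 0, 0]
  [0, 0, 0, 0]
  [0, 0, 0, 0]
  [0, 0, 0, 0]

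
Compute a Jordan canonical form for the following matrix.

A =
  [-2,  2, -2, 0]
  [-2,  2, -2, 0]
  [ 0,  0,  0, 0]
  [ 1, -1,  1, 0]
J_2(0) ⊕ J_1(0) ⊕ J_1(0)

The characteristic polynomial is
  det(x·I − A) = x^4

Eigenvalues and multiplicities (the geometric multiplicity of λ is n − rank(A − λI), which equals the number of Jordan blocks for λ):
  λ = 0: algebraic multiplicity = 4, geometric multiplicity = 3

Determining the block sizes for each eigenvalue:
  λ = 0: 3 blocks summing to 4 forces exactly one block of size 2 and the rest size 1 → block sizes [2, 1, 1]

Assembling the blocks gives a Jordan form
J =
  [0, 1, 0, 0]
  [0, 0, 0, 0]
  [0, 0, 0, 0]
  [0, 0, 0, 0]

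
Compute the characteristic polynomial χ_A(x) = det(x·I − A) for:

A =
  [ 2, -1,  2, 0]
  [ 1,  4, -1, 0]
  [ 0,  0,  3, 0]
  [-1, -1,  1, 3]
x^4 - 12*x^3 + 54*x^2 - 108*x + 81

Expanding det(x·I − A) (e.g. by cofactor expansion or by noting that A is similar to its Jordan form J, which has the same characteristic polynomial as A) gives
  χ_A(x) = x^4 - 12*x^3 + 54*x^2 - 108*x + 81
which factors as (x - 3)^4. The eigenvalues (with algebraic multiplicities) are λ = 3 with multiplicity 4.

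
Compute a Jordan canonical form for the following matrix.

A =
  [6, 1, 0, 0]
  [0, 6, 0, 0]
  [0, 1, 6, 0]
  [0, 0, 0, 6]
J_2(6) ⊕ J_1(6) ⊕ J_1(6)

The characteristic polynomial is
  det(x·I − A) = x^4 - 24*x^3 + 216*x^2 - 864*x + 1296 = (x - 6)^4

Eigenvalues and multiplicities (the geometric multiplicity of λ is n − rank(A − λI), which equals the number of Jordan blocks for λ):
  λ = 6: algebraic multiplicity = 4, geometric multiplicity = 3

Determining the block sizes for each eigenvalue:
  λ = 6: 3 blocks summing to 4 forces exactly one block of size 2 and the rest size 1 → block sizes [2, 1, 1]

Assembling the blocks gives a Jordan form
J =
  [6, 1, 0, 0]
  [0, 6, 0, 0]
  [0, 0, 6, 0]
  [0, 0, 0, 6]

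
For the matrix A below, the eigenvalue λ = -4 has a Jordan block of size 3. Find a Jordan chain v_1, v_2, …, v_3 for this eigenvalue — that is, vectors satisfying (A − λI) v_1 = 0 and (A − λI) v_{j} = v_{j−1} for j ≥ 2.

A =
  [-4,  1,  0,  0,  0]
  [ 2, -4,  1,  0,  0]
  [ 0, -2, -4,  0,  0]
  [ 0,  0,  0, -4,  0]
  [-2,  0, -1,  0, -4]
A Jordan chain for λ = -4 of length 3:
v_1 = (2, 0, -4, 0, 0)ᵀ
v_2 = (0, 2, 0, 0, -2)ᵀ
v_3 = (1, 0, 0, 0, 0)ᵀ

Let N = A − (-4)·I. We want v_3 with N^3 v_3 = 0 but N^2 v_3 ≠ 0; then v_{j-1} := N · v_j for j = 3, …, 2.

Pick v_3 = (1, 0, 0, 0, 0)ᵀ.
Then v_2 = N · v_3 = (0, 2, 0, 0, -2)ᵀ.
Then v_1 = N · v_2 = (2, 0, -4, 0, 0)ᵀ.

Sanity check: (A − (-4)·I) v_1 = (0, 0, 0, 0, 0)ᵀ = 0. ✓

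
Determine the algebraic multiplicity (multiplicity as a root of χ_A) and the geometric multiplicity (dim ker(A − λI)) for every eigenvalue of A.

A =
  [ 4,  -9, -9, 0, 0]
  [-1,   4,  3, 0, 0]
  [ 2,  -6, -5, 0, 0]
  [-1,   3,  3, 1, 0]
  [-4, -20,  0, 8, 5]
λ = 1: alg = 4, geom = 3; λ = 5: alg = 1, geom = 1

Step 1 — factor the characteristic polynomial to read off the algebraic multiplicities:
  χ_A(x) = (x - 5)*(x - 1)^4

Step 2 — compute geometric multiplicities via the rank-nullity identity g(λ) = n − rank(A − λI):
  rank(A − (1)·I) = 2, so dim ker(A − (1)·I) = n − 2 = 3
  rank(A − (5)·I) = 4, so dim ker(A − (5)·I) = n − 4 = 1

Summary:
  λ = 1: algebraic multiplicity = 4, geometric multiplicity = 3
  λ = 5: algebraic multiplicity = 1, geometric multiplicity = 1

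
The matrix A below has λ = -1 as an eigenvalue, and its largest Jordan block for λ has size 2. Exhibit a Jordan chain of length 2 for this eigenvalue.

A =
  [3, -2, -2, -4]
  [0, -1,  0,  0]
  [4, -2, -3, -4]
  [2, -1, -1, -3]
A Jordan chain for λ = -1 of length 2:
v_1 = (4, 0, 4, 2)ᵀ
v_2 = (1, 0, 0, 0)ᵀ

Let N = A − (-1)·I. We want v_2 with N^2 v_2 = 0 but N^1 v_2 ≠ 0; then v_{j-1} := N · v_j for j = 2, …, 2.

Pick v_2 = (1, 0, 0, 0)ᵀ.
Then v_1 = N · v_2 = (4, 0, 4, 2)ᵀ.

Sanity check: (A − (-1)·I) v_1 = (0, 0, 0, 0)ᵀ = 0. ✓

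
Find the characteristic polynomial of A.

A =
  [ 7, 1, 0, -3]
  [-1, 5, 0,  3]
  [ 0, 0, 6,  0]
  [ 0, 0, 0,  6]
x^4 - 24*x^3 + 216*x^2 - 864*x + 1296

Expanding det(x·I − A) (e.g. by cofactor expansion or by noting that A is similar to its Jordan form J, which has the same characteristic polynomial as A) gives
  χ_A(x) = x^4 - 24*x^3 + 216*x^2 - 864*x + 1296
which factors as (x - 6)^4. The eigenvalues (with algebraic multiplicities) are λ = 6 with multiplicity 4.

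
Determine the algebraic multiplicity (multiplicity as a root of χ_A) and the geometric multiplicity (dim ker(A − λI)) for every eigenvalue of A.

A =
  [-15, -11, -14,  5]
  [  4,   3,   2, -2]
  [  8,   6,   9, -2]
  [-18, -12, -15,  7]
λ = 1: alg = 4, geom = 2

Step 1 — factor the characteristic polynomial to read off the algebraic multiplicities:
  χ_A(x) = (x - 1)^4

Step 2 — compute geometric multiplicities via the rank-nullity identity g(λ) = n − rank(A − λI):
  rank(A − (1)·I) = 2, so dim ker(A − (1)·I) = n − 2 = 2

Summary:
  λ = 1: algebraic multiplicity = 4, geometric multiplicity = 2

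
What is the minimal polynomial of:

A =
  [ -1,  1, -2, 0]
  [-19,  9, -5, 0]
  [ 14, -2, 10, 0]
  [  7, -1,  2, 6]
x^3 - 18*x^2 + 108*x - 216

The characteristic polynomial is χ_A(x) = (x - 6)^4, so the eigenvalues are known. The minimal polynomial is
  m_A(x) = Π_λ (x − λ)^{k_λ}
where k_λ is the size of the *largest* Jordan block for λ (equivalently, the smallest k with (A − λI)^k v = 0 for every generalised eigenvector v of λ).

  λ = 6: largest Jordan block has size 3, contributing (x − 6)^3

So m_A(x) = (x - 6)^3 = x^3 - 18*x^2 + 108*x - 216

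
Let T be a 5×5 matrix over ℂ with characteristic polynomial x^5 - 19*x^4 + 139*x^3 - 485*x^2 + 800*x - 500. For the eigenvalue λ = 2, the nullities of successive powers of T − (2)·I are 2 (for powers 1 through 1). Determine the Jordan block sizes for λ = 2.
Block sizes for λ = 2: [1, 1]

From the dimensions of kernels of powers, the number of Jordan blocks of size at least j is d_j − d_{j−1} where d_j = dim ker(N^j) (with d_0 = 0). Computing the differences gives [2].
The number of blocks of size exactly k is (#blocks of size ≥ k) − (#blocks of size ≥ k + 1), so the partition is: 2 block(s) of size 1.
In nonincreasing order the block sizes are [1, 1].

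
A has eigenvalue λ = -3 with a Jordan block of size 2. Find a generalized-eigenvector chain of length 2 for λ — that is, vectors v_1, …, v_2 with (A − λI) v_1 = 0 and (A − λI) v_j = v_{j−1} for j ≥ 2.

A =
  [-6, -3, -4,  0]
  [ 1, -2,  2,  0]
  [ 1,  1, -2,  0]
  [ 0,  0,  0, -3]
A Jordan chain for λ = -3 of length 2:
v_1 = (1, -1, 0, 0)ᵀ
v_2 = (1, 0, -1, 0)ᵀ

Let N = A − (-3)·I. We want v_2 with N^2 v_2 = 0 but N^1 v_2 ≠ 0; then v_{j-1} := N · v_j for j = 2, …, 2.

Pick v_2 = (1, 0, -1, 0)ᵀ.
Then v_1 = N · v_2 = (1, -1, 0, 0)ᵀ.

Sanity check: (A − (-3)·I) v_1 = (0, 0, 0, 0)ᵀ = 0. ✓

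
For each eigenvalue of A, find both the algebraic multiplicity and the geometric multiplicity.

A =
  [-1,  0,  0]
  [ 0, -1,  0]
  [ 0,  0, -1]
λ = -1: alg = 3, geom = 3

Step 1 — factor the characteristic polynomial to read off the algebraic multiplicities:
  χ_A(x) = (x + 1)^3

Step 2 — compute geometric multiplicities via the rank-nullity identity g(λ) = n − rank(A − λI):
  rank(A − (-1)·I) = 0, so dim ker(A − (-1)·I) = n − 0 = 3

Summary:
  λ = -1: algebraic multiplicity = 3, geometric multiplicity = 3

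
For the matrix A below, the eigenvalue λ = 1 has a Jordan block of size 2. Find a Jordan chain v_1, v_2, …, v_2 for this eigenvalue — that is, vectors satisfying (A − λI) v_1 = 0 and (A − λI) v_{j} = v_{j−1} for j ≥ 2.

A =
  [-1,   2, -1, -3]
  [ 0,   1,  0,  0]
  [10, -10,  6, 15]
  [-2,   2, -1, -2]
A Jordan chain for λ = 1 of length 2:
v_1 = (-2, 0, 10, -2)ᵀ
v_2 = (1, 0, 0, 0)ᵀ

Let N = A − (1)·I. We want v_2 with N^2 v_2 = 0 but N^1 v_2 ≠ 0; then v_{j-1} := N · v_j for j = 2, …, 2.

Pick v_2 = (1, 0, 0, 0)ᵀ.
Then v_1 = N · v_2 = (-2, 0, 10, -2)ᵀ.

Sanity check: (A − (1)·I) v_1 = (0, 0, 0, 0)ᵀ = 0. ✓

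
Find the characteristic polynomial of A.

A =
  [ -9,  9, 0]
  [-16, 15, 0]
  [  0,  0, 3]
x^3 - 9*x^2 + 27*x - 27

Expanding det(x·I − A) (e.g. by cofactor expansion or by noting that A is similar to its Jordan form J, which has the same characteristic polynomial as A) gives
  χ_A(x) = x^3 - 9*x^2 + 27*x - 27
which factors as (x - 3)^3. The eigenvalues (with algebraic multiplicities) are λ = 3 with multiplicity 3.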